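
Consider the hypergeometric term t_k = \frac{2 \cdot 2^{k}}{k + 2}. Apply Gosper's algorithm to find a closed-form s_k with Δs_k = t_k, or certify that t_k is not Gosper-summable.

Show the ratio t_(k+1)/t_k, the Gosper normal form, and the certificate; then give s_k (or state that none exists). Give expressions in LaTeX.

The ratio is 2*(k + 2)/(k + 3).
Factor: A=2*k + 4; B=k + 3; C=1.
Key eq: (2*k + 4)·f(k+1) = (k + 2)·f(k) + (1).
Bound: deg f ≤ -1.
Negative degree bound (-1): no f exists, t_k not Gosper-summable.

no hypergeometric antidifference exists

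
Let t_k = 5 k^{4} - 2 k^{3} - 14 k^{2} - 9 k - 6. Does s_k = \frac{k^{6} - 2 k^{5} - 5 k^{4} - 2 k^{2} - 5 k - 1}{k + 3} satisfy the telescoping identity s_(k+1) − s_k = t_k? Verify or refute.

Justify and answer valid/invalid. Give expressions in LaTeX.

Invalid: residual \frac{2 \left(- 4 k^{5} - 16 k^{4} + 18 k^{3} + 53 k^{2} + 29 k + 17\right)}{k^{2} + 7 k + 12} ≠ 0.

s_(k+1) = (k**6 + 4*k**5 - 20*k**3 - 37*k**2 - 33*k - 14)/(k + 4)
s_(k+1) − s_k = (5*k**6 + 25*k**5 - 95*k**3 - 131*k**2 - 92*k - 38)/(k**2 + 7*k + 12)
(s_(k+1) − s_k) − t_k = 2*(-4*k**5 - 16*k**4 + 18*k**3 + 53*k**2 + 29*k + 17)/(k**2 + 7*k + 12)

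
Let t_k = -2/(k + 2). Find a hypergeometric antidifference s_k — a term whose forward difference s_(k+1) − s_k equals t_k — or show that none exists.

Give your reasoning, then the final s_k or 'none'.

none — t_k is not Gosper-summable

Ratio r(k) = (k + 2)/(k + 3).
A = k + 2, B = k + 3, C = 1.
Set up (k + 2)·f(k+1) − (k + 2)·f(k) − (1) = 0.
From deg A=1, deg B=1, deg C=0: d=0.
Generic f = c0 gives residual -1; -1 = 0 cannot hold, so t_k is not Gosper-summable.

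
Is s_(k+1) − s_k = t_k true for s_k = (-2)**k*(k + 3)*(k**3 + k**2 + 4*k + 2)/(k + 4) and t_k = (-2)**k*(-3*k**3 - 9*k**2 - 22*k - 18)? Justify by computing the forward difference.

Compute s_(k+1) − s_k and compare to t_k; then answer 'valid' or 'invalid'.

Invalid: residual (-2)**k*(3*k**4 + 22*k**3 + 59*k**2 + 110*k + 74)/(k**2 + 9*k + 20) ≠ 0.

s_(k+1) = (-2)**(k + 1)*(k + 4)*(4*k + (k + 1)**3 + (k + 1)**2 + 6)/(k + 5)
s_(k+1) − s_k = (-2)**k*(-3*k**5 - 33*k**4 - 141*k**3 - 337*k**2 - 492*k - 286)/(k**2 + 9*k + 20)
(s_(k+1) − s_k) − t_k = (-2)**k*(3*k**4 + 22*k**3 + 59*k**2 + 110*k + 74)/(k**2 + 9*k + 20)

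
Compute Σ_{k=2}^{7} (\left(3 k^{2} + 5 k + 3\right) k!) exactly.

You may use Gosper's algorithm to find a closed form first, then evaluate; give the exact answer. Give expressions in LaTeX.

Step 1: r(k) = (k + 1)*(5*k + 3*(k + 1)**2 + 8)/(3*k**2 + 5*k + 3).
Gosper form: A/B · C(k+1)/C(k) with A=k + 1, B=1, C=k**2 + 5*k/3 + 1.
f must satisfy (k + 1)·f(k+1) − (1)·f(k) = k**2 + 5*k/3 + 1.
From deg A=1, deg B=0, deg C=2: d=1.
Match coefficients ⇒ f(k) = (3*k + 2)/3.
R(k) = B(k−1)·f(k)/C(k) = (3*k + 2)/(3*k**2 + 5*k + 3); s_k = R·t_k = (3*k + 2)*factorial(k).
Δs = (3*k**2 + 5*k + 3)*factorial(k), as required.
Telescoping: Σ = s_(8) − s_(2) = 1048320 − (16) = 1048304.

Σ = 1048304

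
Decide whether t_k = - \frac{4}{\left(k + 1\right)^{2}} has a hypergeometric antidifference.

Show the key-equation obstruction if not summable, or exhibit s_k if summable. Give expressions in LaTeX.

No — key equation has no polynomial f.

Ratio r(k) = (k + 1)**2/(k + 2)**2.
So A=k**2 + 2*k + 1 and B=k**2 + 4*k + 4, with C=1.
Need (k**2 + 2*k + 1)·f(k+1) − (k**2 + 2*k + 1)·f(k) = 1.
d = 0 from the (2,2,0) case.
Put f(k) = c0: A·f(k+1) − B(k−1)·f(k) − C = -1; need -1 = 0 — inconsistent ⇒ no f, not summable.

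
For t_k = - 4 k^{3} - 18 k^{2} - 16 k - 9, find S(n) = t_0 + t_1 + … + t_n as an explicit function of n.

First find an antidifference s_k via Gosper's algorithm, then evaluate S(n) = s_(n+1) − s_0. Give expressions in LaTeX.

The ratio is (4*k**3 + 30*k**2 + 64*k + 47)/(4*k**3 + 18*k**2 + 16*k + 9).
Normal form (A,B,C) = (1, 1, k**3 + 9*k**2/2 + 4*k + 9/4).
f must satisfy (1)·f(k+1) − (1)·f(k) = k**3 + 9*k**2/2 + 4*k + 9/4.
deg f ≤ 4 (via 0,0,3).
A polynomial solution: f(k) = k*(k**3 + 4*k**2 + 4)/4.
Certificate R = B(k−1)f/C = k*(k**3 + 4*k**2 + 4)/(4*k**3 + 18*k**2 + 16*k + 9) gives s_k = k*(-k**3 - 4*k**2 - 4).
Check: Δs_k = -4*k**3 - 18*k**2 - 16*k - 9. ✓
Σ_(k=0)^n t_k = s_(n+1) − s_(0) = (-n**4 - 8*n**3 - 18*n**2 - 20*n - 9) − (0), i.e. -n**4 - 8*n**3 - 18*n**2 - 20*n - 9.

S(n) = - n^{4} - 8 n^{3} - 18 n^{2} - 20 n - 9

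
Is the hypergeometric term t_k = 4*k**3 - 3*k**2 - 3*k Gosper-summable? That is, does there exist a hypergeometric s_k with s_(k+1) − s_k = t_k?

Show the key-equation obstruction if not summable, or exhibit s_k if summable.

t_(k+1)/t_k = (4*k**3 + 9*k**2 + 3*k - 2)/(k*(4*k**2 - 3*k - 3)).
Take A(k)=1, B(k)=1, C(k)=k**3 - 3*k**2/4 - 3*k/4.
Key eq: (1)·f(k+1) = (1)·f(k) + (k**3 - 3*k**2/4 - 3*k/4).
deg f ≤ 4 (via 0,0,3).
A polynomial solution: f(k) = k*(k - 1)*(k**2 - 2*k - 1)/4.
Then R = B(k−1)f/C = (k - 1)*(k**2 - 2*k - 1)/(4*k**2 - 3*k - 3), so s_k = R(k)·t_k = k*(k**3 - 3*k**2 + k + 1).
Δs = k*(4*k**2 - 3*k - 3), as required.

Yes. s_k = k*(k**3 - 3*k**2 + k + 1).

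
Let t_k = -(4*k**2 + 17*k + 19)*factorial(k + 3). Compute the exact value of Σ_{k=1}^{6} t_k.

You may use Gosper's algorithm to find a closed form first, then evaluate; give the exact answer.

Σ = -105235080

r(k) = (k + 4)*(17*k + 4*(k + 1)**2 + 36)/(4*k**2 + 17*k + 19) after simplifying.
A = k + 4, B = 1, C = k**2 + 17*k/4 + 19/4.
f must satisfy (k + 4)·f(k+1) − (1)·f(k) = k**2 + 17*k/4 + 19/4.
Bound: deg f ≤ 1.
Solving with deg f ≤ 1: f(k) = (4*k + 1)/4.
R(k) = B(k−1)·f(k)/C(k) = (4*k + 1)/(4*k**2 + 17*k + 19); s_k = R·t_k = -(4*k + 1)*factorial(k + 3).
Δs = -(4*k**2 + 17*k + 19)*factorial(k + 3), as required.
Sum = s_(7) − s_(1); s_(7) = -105235200, s_(1) = -120 ⇒ -105235080.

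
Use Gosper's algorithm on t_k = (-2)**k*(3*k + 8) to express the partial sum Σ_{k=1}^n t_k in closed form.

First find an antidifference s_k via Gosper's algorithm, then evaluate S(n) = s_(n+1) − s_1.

Step 1: r(k) = 2*(-3*k - 11)/(3*k + 8).
So A=-2 and B=1, with C=k + 8/3.
Key eq: (-2)·f(k+1) = (1)·f(k) + (k + 8/3).
Bound: deg f ≤ 1.
Coefficient equations give f(k) = -(k + 2)/3.
So s_k = (B(k−1)f/C)·t_k = (-(k + 2)/(3*k + 8))·t_k = (-2)**k*(-k - 2).
Verify: (-2)**k*(3*k + 8) matches t_k.
Telescope: S(n) = s_(n+1) − s_(1) = 2*(-2)**n*(n + 3) − (6) = 2*(-2)**n*n + 6*(-2)**n - 6.

S(n) = 2*(-2)**n*n + 6*(-2)**n - 6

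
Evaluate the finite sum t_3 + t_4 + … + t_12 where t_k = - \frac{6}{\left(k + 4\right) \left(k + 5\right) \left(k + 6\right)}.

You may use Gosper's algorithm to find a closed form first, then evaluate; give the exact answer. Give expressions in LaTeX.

Σ = -125/2856

r(k) = (k + 4)/(k + 7) after simplifying.
Factor: A=k + 4; B=k + 7; C=1.
Key eq: (k + 4)·f(k+1) = (k + 6)·f(k) + (1).
deg f ≤ 2 (via 1,1,0).
Solving with deg f ≤ 2: f(k) = k*(k + 9)/40.
Certificate R = B(k−1)f/C = k*(k + 6)*(k + 9)/40 gives s_k = 3*k*(-k - 9)/(20*(k + 4)*(k + 5)).
Check: Δs_k = -6/(k**3 + 15*k**2 + 74*k + 120). ✓
Sum = s_(13) − s_(3); s_(13) = -143/1020, s_(3) = -27/280 ⇒ -125/2856.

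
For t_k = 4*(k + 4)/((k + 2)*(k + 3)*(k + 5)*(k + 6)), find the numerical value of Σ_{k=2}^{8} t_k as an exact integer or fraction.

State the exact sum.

Σ = 9/154

r(k) = (k + 2)*(k + 5)**2/((k + 4)**2*(k + 7)) after simplifying.
Factor: A=k + 2; B=k + 7; C=k**2 + 8*k + 16.
Key eq: (k + 2)·f(k+1) = (k + 6)·f(k) + (k**2 + 8*k + 16).
Degrees (1,1,2) ⇒ d ≤ 4.
A polynomial solution: f(k) = k*(k + 3)*(k + 4)*(k + 7)/20.
Then R = B(k−1)f/C = k*(k + 3)*(k + 6)*(k + 7)/(20*(k + 4)), so s_k = R(k)·t_k = k*(k + 7)/(5*(k**2 + 7*k + 10)).
s_(k+1) − s_k = 4*(k + 4)/(k**4 + 16*k**3 + 91*k**2 + 216*k + 180) = t_k.
Sum = s_(9) − s_(2); s_(9) = 72/385, s_(2) = 9/70 ⇒ 9/154.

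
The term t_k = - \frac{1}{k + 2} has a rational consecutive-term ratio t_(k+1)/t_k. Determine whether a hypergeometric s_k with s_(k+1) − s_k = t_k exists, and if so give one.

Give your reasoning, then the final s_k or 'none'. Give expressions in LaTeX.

none — t_k is not Gosper-summable

t_(k+1)/t_k = (k + 2)/(k + 3).
Factor: A=k + 2; B=k + 3; C=1.
Set up (k + 2)·f(k+1) − (k + 2)·f(k) − (1) = 0.
Bound: deg f ≤ 0.
Write f(k) = c0. Then LHS − RHS = -1, requiring -1 = 0: contradictory. No certificate.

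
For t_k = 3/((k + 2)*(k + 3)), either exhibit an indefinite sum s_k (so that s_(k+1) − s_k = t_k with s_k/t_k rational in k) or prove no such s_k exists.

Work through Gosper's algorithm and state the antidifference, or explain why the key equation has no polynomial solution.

s_k = 3*k/(2*(k + 2))

r(k) = (k + 2)/(k + 4) after simplifying.
Normal form (A,B,C) = (k + 2, k + 4, 1).
Key eq: (k + 2)·f(k+1) = (k + 3)·f(k) + (1).
d = 1 from the (1,1,0) case.
Match coefficients ⇒ f(k) = k/2.
R(k) = B(k−1)·f(k)/C(k) = k*(k + 3)/2; s_k = R·t_k = 3*k/(2*(k + 2)).
s_(k+1) − s_k = 3/(k**2 + 5*k + 6) = t_k.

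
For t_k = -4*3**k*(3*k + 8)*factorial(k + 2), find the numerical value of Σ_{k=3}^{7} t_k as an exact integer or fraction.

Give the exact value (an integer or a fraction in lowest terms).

The ratio is 3*(k + 3)*(3*k + 11)/(3*k + 8).
A = 3*k + 9, B = 1, C = k + 8/3.
Solve (3*k + 9)·f(k+1) − (1)·f(k) = k + 8/3.
Bound: deg f ≤ 0.
Match coefficients ⇒ f(k) = 1/3.
R(k) = B(k−1)·f(k)/C(k) = 1/(3*k + 8); s_k = R·t_k = -4*3**k*factorial(k + 2).
s_(k+1) − s_k = -4*3**k*(3*k + 8)*factorial(k + 2) = t_k.
Sum = s_(8) − s_(3); s_(8) = -95234227200, s_(3) = -12960 ⇒ -95234214240.

Σ = -95234214240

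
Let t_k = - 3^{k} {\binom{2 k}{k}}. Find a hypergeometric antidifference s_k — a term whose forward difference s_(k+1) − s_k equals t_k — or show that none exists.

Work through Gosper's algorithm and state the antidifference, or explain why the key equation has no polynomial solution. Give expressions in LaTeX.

none — t_k is not Gosper-summable

Compute t_(k+1)/t_k: get 6*(2*k + 1)/(k + 1).
So A=12*k + 6 and B=k + 1, with C=1.
f must satisfy (12*k + 6)·f(k+1) − (k)·f(k) = 1.
deg f ≤ -1 (via 1,1,0).
d = -1 < 0 ⇒ no nonzero polynomial f; not summable.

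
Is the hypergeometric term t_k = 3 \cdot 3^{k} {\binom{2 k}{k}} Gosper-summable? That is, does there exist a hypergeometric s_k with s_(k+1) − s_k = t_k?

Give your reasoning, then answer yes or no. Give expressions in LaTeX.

t_(k+1)/t_k = 6*(2*k + 1)/(k + 1).
So A=12*k + 6 and B=k + 1, with C=1.
Solve (12*k + 6)·f(k+1) − (k)·f(k) = 1.
deg f ≤ -1 (via 1,1,0).
deg f ≤ -1 is impossible — no certificate.

No. Not Gosper-summable.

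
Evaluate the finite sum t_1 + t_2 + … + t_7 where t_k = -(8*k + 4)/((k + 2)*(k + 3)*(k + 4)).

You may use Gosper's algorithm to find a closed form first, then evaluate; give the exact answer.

r(k) = (k + 2)*(2*k + 3)/((k + 5)*(2*k + 1)) after simplifying.
Take A(k)=k + 2, B(k)=k + 5, C(k)=k + 1/2.
Set up (k + 2)·f(k+1) − (k + 4)·f(k) − (k + 1/2) = 0.
d = 2 from the (1,1,1) case.
Solving with deg f ≤ 2: f(k) = k*(5*k + 1)/24.
Certificate R = B(k−1)f/C = k*(k + 4)*(5*k + 1)/(12*(2*k + 1)) gives s_k = -k*(5*k + 1)/(3*(k + 2)*(k + 3)).
Δs = 4*(-2*k - 1)/(k**3 + 9*k**2 + 26*k + 24), as required.
Evaluate s at k=8 and k=1: -164/165 and -1/6; difference -91/110.

Σ = -91/110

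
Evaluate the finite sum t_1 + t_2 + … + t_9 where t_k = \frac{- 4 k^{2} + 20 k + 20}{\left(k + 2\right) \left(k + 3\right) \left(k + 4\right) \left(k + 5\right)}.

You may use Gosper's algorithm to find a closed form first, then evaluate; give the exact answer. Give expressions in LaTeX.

Σ = 33/182

r(k) = (k**3 - k**2 - 15*k - 18)/(k**3 + k**2 - 35*k - 30) after simplifying.
A = k + 2, B = k + 6, C = k**2 - 5*k - 5.
Set up (k + 2)·f(k+1) − (k + 5)·f(k) − (k**2 - 5*k - 5) = 0.
Bound: deg f ≤ 3.
Coefficient equations give f(k) = -k*(k**2 + 33*k + 26)/24.
Certificate R = B(k−1)f/C = -k*(k + 5)*(k**2 + 33*k + 26)/(24*(k**2 - 5*k - 5)) gives s_k = k*(k**2 + 33*k + 26)/(6*(k + 2)*(k + 3)*(k + 4)).
Check: Δs_k = 4*(-k**2 + 5*k + 5)/(k**4 + 14*k**3 + 71*k**2 + 154*k + 120). ✓
Evaluate s at k=10 and k=1: 95/273 and 1/6; difference 33/182.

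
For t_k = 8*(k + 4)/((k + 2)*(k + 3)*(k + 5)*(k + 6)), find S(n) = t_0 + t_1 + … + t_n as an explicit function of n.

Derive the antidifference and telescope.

t_(k+1)/t_k = (k + 2)*(k + 5)**2/((k + 4)**2*(k + 7)).
Take A(k)=k + 2, B(k)=k + 7, C(k)=k**2 + 8*k + 16.
Key eq: (k + 2)·f(k+1) = (k + 6)·f(k) + (k**2 + 8*k + 16).
Degrees (1,1,2) ⇒ d ≤ 4.
A polynomial solution: f(k) = k*(k + 3)*(k + 4)*(k + 7)/20.
Then R = B(k−1)f/C = k*(k + 3)*(k + 6)*(k + 7)/(20*(k + 4)), so s_k = R(k)·t_k = 2*k*(k + 7)/(5*(k**2 + 7*k + 10)).
Δs = 8*(k + 4)/(k**4 + 16*k**3 + 91*k**2 + 216*k + 180), as required.
Σ_(k=0)^n t_k = s_(n+1) − s_(0) = (2*(n**2 + 9*n + 8)/(5*(n**2 + 9*n + 18))) − (0), i.e. 2*(n**2 + 9*n + 8)/(5*(n**2 + 9*n + 18)).

S(n) = 2*(n**2 + 9*n + 8)/(5*(n**2 + 9*n + 18))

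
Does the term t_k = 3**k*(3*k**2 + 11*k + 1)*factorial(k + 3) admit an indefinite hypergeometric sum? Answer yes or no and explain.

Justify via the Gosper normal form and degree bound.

Compute t_(k+1)/t_k: get 3*(3*k**3 + 29*k**2 + 83*k + 60)/(3*k**2 + 11*k + 1).
Factor: A=3*k + 12; B=1; C=k**2 + 11*k/3 + 1/3.
Key eq: (3*k + 12)·f(k+1) = (1)·f(k) + (k**2 + 11*k/3 + 1/3).
Bound: deg f ≤ 1.
Coefficient equations give f(k) = (k - 1)/3.
Certificate R = B(k−1)f/C = (k - 1)/(3*k**2 + 11*k + 1) gives s_k = 3**k*(k - 1)*factorial(k + 3).
Δs = 3**k*(3*k**2 + 11*k + 1)*factorial(k + 3), as required.

Yes. s_k = 3**k*(k - 1)*factorial(k + 3).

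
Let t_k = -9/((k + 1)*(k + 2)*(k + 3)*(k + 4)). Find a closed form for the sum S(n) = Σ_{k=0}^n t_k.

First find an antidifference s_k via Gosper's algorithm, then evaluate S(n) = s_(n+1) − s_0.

S(n) = (-n**3 - 9*n**2 - 26*n - 18)/(2*(n**3 + 9*n**2 + 26*n + 24))

Ratio r(k) = (k + 1)/(k + 5).
A = k + 1, B = k + 5, C = 1.
Need (k + 1)·f(k+1) − (k + 4)·f(k) = 1.
deg f ≤ 3 (via 1,1,0).
Solve for f: f(k) = k*(k**2 + 6*k + 11)/18 (degree 3 ≤ 3).
Get s_k = R·t_k = k*(-k**2 - 6*k - 11)/(2*(k + 1)*(k + 2)*(k + 3)) with R(k) = B(k−1)f(k)/C(k) = k*(k + 4)*(k**2 + 6*k + 11)/18.
Check: Δs_k = -9/(k**4 + 10*k**3 + 35*k**2 + 50*k + 24). ✓
s_(n+1) = (-n**3 - 9*n**2 - 26*n - 18)/(2*(n**3 + 9*n**2 + 26*n + 24)) and s_(0) = 0, so S(n) = (-n**3 - 9*n**2 - 26*n - 18)/(2*(n**3 + 9*n**2 + 26*n + 24)).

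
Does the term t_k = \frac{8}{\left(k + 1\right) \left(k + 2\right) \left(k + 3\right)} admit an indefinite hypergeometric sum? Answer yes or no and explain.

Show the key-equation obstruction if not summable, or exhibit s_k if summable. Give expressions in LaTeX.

r(k) = (k + 1)/(k + 4) after simplifying.
Normal form (A,B,C) = (k + 1, k + 4, 1).
Solve (k + 1)·f(k+1) − (k + 3)·f(k) = 1.
deg f ≤ 2 (via 1,1,0).
Solve for f: f(k) = k*(k + 3)/4 (degree 2 ≤ 2).
Certificate R = B(k−1)f/C = k*(k + 3)**2/4 gives s_k = 2*k*(k + 3)/((k + 1)*(k + 2)).
s_(k+1) − s_k = 8/(k**3 + 6*k**2 + 11*k + 6) = t_k.

Yes. s_k = \frac{2 k \left(k + 3\right)}{\left(k + 1\right) \left(k + 2\right)}.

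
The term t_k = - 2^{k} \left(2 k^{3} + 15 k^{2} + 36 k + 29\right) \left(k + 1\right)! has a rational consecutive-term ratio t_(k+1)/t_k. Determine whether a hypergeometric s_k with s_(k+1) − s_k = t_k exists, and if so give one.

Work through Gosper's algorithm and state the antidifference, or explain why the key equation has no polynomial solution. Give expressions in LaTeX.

s_k = - 2^{k} \left(k + 1\right) \left(k + 3\right) \left(k + 1\right)!

r(k) = 2*(2*k**4 + 25*k**3 + 114*k**2 + 226*k + 164)/(2*k**3 + 15*k**2 + 36*k + 29) after simplifying.
Take A(k)=2*k + 4, B(k)=1, C(k)=k**3 + 15*k**2/2 + 18*k + 29/2.
f must satisfy (2*k + 4)·f(k+1) − (1)·f(k) = k**3 + 15*k**2/2 + 18*k + 29/2.
Bound: deg f ≤ 2.
Coefficient equations give f(k) = (k + 1)*(k + 3)/2.
Then R = B(k−1)f/C = (k + 1)*(k + 3)/(2*k**3 + 15*k**2 + 36*k + 29), so s_k = R(k)·t_k = -2**k*(k + 1)*(k + 3)*factorial(k + 1).
Check: Δs_k = -2**k*(2*k**3 + 15*k**2 + 36*k + 29)*factorial(k + 1). ✓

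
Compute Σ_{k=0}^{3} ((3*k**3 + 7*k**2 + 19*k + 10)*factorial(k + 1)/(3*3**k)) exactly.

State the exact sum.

Step 1: r(k) = (3*k**4 + 22*k**3 + 74*k**2 + 123*k + 78)/(3*(3*k**3 + 7*k**2 + 19*k + 10)).
So A=k/3 + 2/3 and B=1, with C=k**3 + 7*k**2/3 + 19*k/3 + 10/3.
Set up (k/3 + 2/3)·f(k+1) − (1)·f(k) − (k**3 + 7*k**2/3 + 19*k/3 + 10/3) = 0.
Degrees (1,0,3) ⇒ d ≤ 2.
Solve for f: f(k) = 3*k**2 + 4*k + 4 (degree 2 ≤ 2).
R(k) = B(k−1)·f(k)/C(k) = 3*(3*k**2 + 4*k + 4)/(3*k**3 + 7*k**2 + 19*k + 10); s_k = R·t_k = (3*k**2 + 4*k + 4)*factorial(k + 1)/3**k.
Verify: (3*k**3 + 7*k**2 + 19*k + 10)*factorial(k + 1)/(3*3**k) matches t_k.
Sum = s_(4) − s_(0); s_(4) = 2720/27, s_(0) = 4 ⇒ 2612/27.

Σ = 2612/27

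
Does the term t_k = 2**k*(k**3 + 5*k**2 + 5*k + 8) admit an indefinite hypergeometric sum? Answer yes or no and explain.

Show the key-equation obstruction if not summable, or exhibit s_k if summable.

Yes. s_k = 2**k*(k**3 - k**2 + 3*k + 2).

t_(k+1)/t_k = 2*(k**3 + 8*k**2 + 18*k + 19)/(k**3 + 5*k**2 + 5*k + 8).
Take A(k)=2, B(k)=1, C(k)=k**3 + 5*k**2 + 5*k + 8.
f must satisfy (2)·f(k+1) − (1)·f(k) = k**3 + 5*k**2 + 5*k + 8.
From deg A=0, deg B=0, deg C=3: d=3.
Solve for f: f(k) = k**3 - k**2 + 3*k + 2 (degree 3 ≤ 3).
So s_k = (B(k−1)f/C)·t_k = ((k**3 - k**2 + 3*k + 2)/(k**3 + 5*k**2 + 5*k + 8))·t_k = 2**k*(k**3 - k**2 + 3*k + 2).
Verify: 2**k*(k**3 + 5*k**2 + 5*k + 8) matches t_k.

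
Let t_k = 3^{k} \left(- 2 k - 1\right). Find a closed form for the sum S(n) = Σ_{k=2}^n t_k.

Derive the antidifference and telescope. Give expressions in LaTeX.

S(n) = - 3 \cdot 3^{n} n + 9

r(k) = 3*(2*k + 3)/(2*k + 1) after simplifying.
Normal form (A,B,C) = (3, 1, k + 1/2).
Key eq: (3)·f(k+1) = (1)·f(k) + (k + 1/2).
Degrees (0,0,1) ⇒ d ≤ 1.
Match coefficients ⇒ f(k) = (k - 1)/2.
Get s_k = R·t_k = 3**k*(1 - k) with R(k) = B(k−1)f(k)/C(k) = (k - 1)/(2*k + 1).
Verify: 3**k*(-2*k - 1) matches t_k.
s_(n+1) = -3**(n + 1)*n and s_(2) = -9, so S(n) = -3*3**n*n + 9.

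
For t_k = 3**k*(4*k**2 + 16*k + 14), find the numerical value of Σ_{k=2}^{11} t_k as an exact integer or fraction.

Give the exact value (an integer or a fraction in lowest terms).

Step 1: r(k) = 3*(2*k**2 + 12*k + 17)/(2*k**2 + 8*k + 7).
Factor: A=3; B=1; C=k**2 + 4*k + 7/2.
Need (3)·f(k+1) − (1)·f(k) = k**2 + 4*k + 7/2.
Bound: deg f ≤ 2.
Match coefficients ⇒ f(k) = (2*k**2 + 2*k + 1)/4.
Then R = B(k−1)f/C = (2*k**2 + 2*k + 1)/(2*(2*k**2 + 8*k + 7)), so s_k = R(k)·t_k = 3**k*(2*k**2 + 2*k + 1).
s_(k+1) − s_k = 3**k*(4*k**2 + 16*k + 14) = t_k.
Evaluate s at k=12 and k=2: 166341033 and 117; difference 166340916.

Σ = 166340916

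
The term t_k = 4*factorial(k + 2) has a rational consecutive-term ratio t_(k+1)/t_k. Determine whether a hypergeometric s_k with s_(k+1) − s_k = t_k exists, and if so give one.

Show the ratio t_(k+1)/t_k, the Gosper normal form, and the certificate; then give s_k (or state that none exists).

no hypergeometric antidifference exists

Step 1: r(k) = k + 3.
Normal form (A,B,C) = (k + 3, 1, 1).
Need (k + 3)·f(k+1) − (1)·f(k) = 1.
Bound: deg f ≤ -1.
deg f ≤ -1 is impossible — no certificate.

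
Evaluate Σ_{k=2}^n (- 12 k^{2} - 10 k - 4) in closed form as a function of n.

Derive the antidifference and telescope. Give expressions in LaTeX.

Step 1: r(k) = (6*k**2 + 17*k + 13)/(6*k**2 + 5*k + 2).
Gosper form: A/B · C(k+1)/C(k) with A=1, B=1, C=k**2 + 5*k/6 + 1/3.
Need (1)·f(k+1) − (1)·f(k) = k**2 + 5*k/6 + 1/3.
Degrees (0,0,2) ⇒ d ≤ 3.
Coefficient equations give f(k) = k*(4*k**2 - k + 1)/12.
Then R = B(k−1)f/C = k*(4*k**2 - k + 1)/(2*(6*k**2 + 5*k + 2)), so s_k = R(k)·t_k = k*(-4*k**2 + k - 1).
Check: Δs_k = -12*k**2 - 10*k - 4. ✓
Evaluate: s_(n+1) = -4*n**3 - 11*n**2 - 11*n - 4; subtract s_(2) = -30 ⇒ S(n) = -4*n**3 - 11*n**2 - 11*n + 26.

S(n) = - 4 n^{3} - 11 n^{2} - 11 n + 26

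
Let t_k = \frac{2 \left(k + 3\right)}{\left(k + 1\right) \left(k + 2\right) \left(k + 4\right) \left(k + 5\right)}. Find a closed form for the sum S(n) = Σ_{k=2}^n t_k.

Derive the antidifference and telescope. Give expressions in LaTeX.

r(k) = (k + 1)*(k + 4)**2/((k + 3)**2*(k + 6)) after simplifying.
Take A(k)=k + 1, B(k)=k + 6, C(k)=k**2 + 6*k + 9.
Need (k + 1)·f(k+1) − (k + 5)·f(k) = k**2 + 6*k + 9.
deg f ≤ 4 (via 1,1,2).
Solve for f: f(k) = k*(k + 2)*(k + 3)*(k + 5)/8 (degree 4 ≤ 4).
So s_k = (B(k−1)f/C)·t_k = (k*(k + 2)*(k + 5)**2/(8*(k + 3)))·t_k = k*(k + 5)/(4*(k**2 + 5*k + 4)).
s_(k+1) − s_k = 2*(k + 3)/(k**4 + 12*k**3 + 49*k**2 + 78*k + 40) = t_k.
Telescope: S(n) = s_(n+1) − s_(2) = (n**2 + 7*n + 6)/(4*(n**2 + 7*n + 10)) − (7/36) = (n**2 + 7*n - 8)/(18*(n**2 + 7*n + 10)).

S(n) = \frac{n^{2} + 7 n - 8}{18 \left(n^{2} + 7 n + 10\right)}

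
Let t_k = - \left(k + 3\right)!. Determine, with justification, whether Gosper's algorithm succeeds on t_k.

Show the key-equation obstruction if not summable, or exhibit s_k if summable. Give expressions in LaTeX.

r(k) = k + 4 after simplifying.
So A=k + 4 and B=1, with C=1.
f must satisfy (k + 4)·f(k+1) − (1)·f(k) = 1.
From deg A=1, deg B=0, deg C=0: d=-1.
Negative degree bound (-1): no f exists, t_k not Gosper-summable.

No — key equation has no polynomial f.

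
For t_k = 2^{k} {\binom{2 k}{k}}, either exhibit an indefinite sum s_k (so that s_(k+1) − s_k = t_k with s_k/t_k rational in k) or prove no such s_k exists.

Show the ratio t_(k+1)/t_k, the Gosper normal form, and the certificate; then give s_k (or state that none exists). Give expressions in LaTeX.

Ratio r(k) = 4*(2*k + 1)/(k + 1).
Take A(k)=8*k + 4, B(k)=k + 1, C(k)=1.
Set up (8*k + 4)·f(k+1) − (k)·f(k) − (1) = 0.
d = -1 from the (1,1,0) case.
d = -1 < 0 ⇒ no nonzero polynomial f; not summable.

no hypergeometric antidifference exists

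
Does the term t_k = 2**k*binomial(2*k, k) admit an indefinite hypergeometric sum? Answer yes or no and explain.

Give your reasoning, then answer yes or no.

No — negative degree bound, so no certificate f.

Step 1: r(k) = 4*(2*k + 1)/(k + 1).
A = 8*k + 4, B = k + 1, C = 1.
Need (8*k + 4)·f(k+1) − (k)·f(k) = 1.
From deg A=1, deg B=1, deg C=0: d=-1.
d = -1 < 0 ⇒ no nonzero polynomial f; not summable.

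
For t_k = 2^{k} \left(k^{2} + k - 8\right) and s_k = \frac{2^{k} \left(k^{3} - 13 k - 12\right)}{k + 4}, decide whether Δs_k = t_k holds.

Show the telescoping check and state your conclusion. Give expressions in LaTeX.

Invalid: residual \frac{2^{k} \left(- k^{3} - 4 k^{2} + k + 28\right)}{k^{2} + 9 k + 20} ≠ 0.

s_(k+1) = 2**(k + 1)*(-13*k + (k + 1)**3 - 25)/(k + 5)
s_(k+1) − s_k = 2**k*(k**4 + 9*k**3 + 17*k**2 - 51*k - 132)/(k**2 + 9*k + 20)
(s_(k+1) − s_k) − t_k = 2**k*(-k**3 - 4*k**2 + k + 28)/(k**2 + 9*k + 20)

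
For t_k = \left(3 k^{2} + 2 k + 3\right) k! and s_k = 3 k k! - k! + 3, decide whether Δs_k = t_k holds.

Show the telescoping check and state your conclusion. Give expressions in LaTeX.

Valid: the claim telescopes to t_k.

s_(k+1) = 3*k**2*factorial(k) + 5*k*factorial(k) + 2*factorial(k) + 3
s_(k+1) − s_k = (3*k**2 + 2*k + 3)*factorial(k)
(s_(k+1) − s_k) − t_k = 0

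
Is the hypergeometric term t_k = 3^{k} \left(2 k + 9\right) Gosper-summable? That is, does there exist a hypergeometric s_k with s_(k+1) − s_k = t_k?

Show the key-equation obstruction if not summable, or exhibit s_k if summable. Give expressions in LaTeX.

Yes. s_k = 3^{k} \left(k + 3\right).

Compute t_(k+1)/t_k: get 3*(2*k + 11)/(2*k + 9).
So A=3 and B=1, with C=k + 9/2.
Key eq: (3)·f(k+1) = (1)·f(k) + (k + 9/2).
Degrees (0,0,1) ⇒ d ≤ 1.
A polynomial solution: f(k) = (k + 3)/2.
R(k) = B(k−1)·f(k)/C(k) = (k + 3)/(2*k + 9); s_k = R·t_k = 3**k*(k + 3).
Check: Δs_k = 3**k*(2*k + 9). ✓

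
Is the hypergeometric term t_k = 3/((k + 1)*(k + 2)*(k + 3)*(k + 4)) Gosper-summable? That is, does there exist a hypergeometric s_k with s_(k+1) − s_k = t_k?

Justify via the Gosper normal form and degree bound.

Yes. s_k = k*(k**2 + 6*k + 11)/(6*(k + 1)*(k + 2)*(k + 3)).

The ratio is (k + 1)/(k + 5).
Normal form (A,B,C) = (k + 1, k + 5, 1).
Key eq: (k + 1)·f(k+1) = (k + 4)·f(k) + (1).
Bound: deg f ≤ 3.
A polynomial solution: f(k) = k*(k**2 + 6*k + 11)/18.
Certificate R = B(k−1)f/C = k*(k + 4)*(k**2 + 6*k + 11)/18 gives s_k = k*(k**2 + 6*k + 11)/(6*(k + 1)*(k + 2)*(k + 3)).
Verify: 3/(k**4 + 10*k**3 + 35*k**2 + 50*k + 24) matches t_k.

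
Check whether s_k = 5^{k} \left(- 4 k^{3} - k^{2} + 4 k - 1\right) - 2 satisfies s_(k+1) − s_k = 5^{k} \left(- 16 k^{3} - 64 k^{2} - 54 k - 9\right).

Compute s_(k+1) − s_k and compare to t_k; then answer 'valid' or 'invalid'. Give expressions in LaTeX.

Valid: the claim telescopes to t_k.

s_(k+1) = 5**(k + 1)*(4*k - 4*(k + 1)**3 - (k + 1)**2 + 3) - 2
s_(k+1) − s_k = 5**k*(-16*k**3 - 64*k**2 - 54*k - 9)
(s_(k+1) − s_k) − t_k = 0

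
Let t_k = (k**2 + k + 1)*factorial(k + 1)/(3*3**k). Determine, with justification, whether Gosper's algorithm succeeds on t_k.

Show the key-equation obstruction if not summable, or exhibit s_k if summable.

Step 1: r(k) = (k + 2)*(k + (k + 1)**2 + 2)/(3*(k**2 + k + 1)).
Gosper form: A/B · C(k+1)/C(k) with A=k/3 + 2/3, B=1, C=k**2 + k + 1.
f must satisfy (k/3 + 2/3)·f(k+1) − (1)·f(k) = k**2 + k + 1.
Bound: deg f ≤ 1.
Solving with deg f ≤ 1: f(k) = 3*(k + 1).
Then R = B(k−1)f/C = 3*(k + 1)/(k**2 + k + 1), so s_k = R(k)·t_k = (k + 1)*factorial(k + 1)/3**k.
Check: Δs_k = (k**2 + k + 1)*factorial(k + 1)/(3*3**k). ✓

Yes. s_k = (k + 1)*factorial(k + 1)/3**k.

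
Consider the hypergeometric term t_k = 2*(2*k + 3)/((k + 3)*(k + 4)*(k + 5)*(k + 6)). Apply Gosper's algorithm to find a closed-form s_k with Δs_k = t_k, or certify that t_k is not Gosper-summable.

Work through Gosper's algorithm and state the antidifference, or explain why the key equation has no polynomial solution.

Step 1: r(k) = (k + 3)*(2*k + 5)/((k + 7)*(2*k + 3)).
Factor: A=k + 3; B=k + 7; C=k + 3/2.
Key eq: (k + 3)·f(k+1) = (k + 6)·f(k) + (k + 3/2).
deg f ≤ 3 (via 1,1,1).
Solving with deg f ≤ 3: f(k) = k*(k**2 + 12*k + 17)/60.
Get s_k = R·t_k = k*(k**2 + 12*k + 17)/(15*(k + 3)*(k + 4)*(k + 5)) with R(k) = B(k−1)f(k)/C(k) = k*(k + 6)*(k**2 + 12*k + 17)/(30*(2*k + 3)).
Δs = 2*(2*k + 3)/(k**4 + 18*k**3 + 119*k**2 + 342*k + 360), as required.

s_k = k*(k**2 + 12*k + 17)/(15*(k + 3)*(k + 4)*(k + 5))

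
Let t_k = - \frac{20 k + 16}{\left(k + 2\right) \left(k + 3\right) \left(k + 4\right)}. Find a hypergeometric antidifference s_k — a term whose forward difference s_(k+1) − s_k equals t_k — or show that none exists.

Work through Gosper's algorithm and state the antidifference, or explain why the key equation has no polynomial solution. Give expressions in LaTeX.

s_k = - \frac{2 k \left(7 k + 5\right)}{3 \left(k + 2\right) \left(k + 3\right)}

r(k) = (k + 2)*(5*k + 9)/((k + 5)*(5*k + 4)) after simplifying.
Gosper form: A/B · C(k+1)/C(k) with A=k + 2, B=k + 5, C=k + 4/5.
Key eq: (k + 2)·f(k+1) = (k + 4)·f(k) + (k + 4/5).
d = 2 from the (1,1,1) case.
Solve for f: f(k) = k*(7*k + 5)/30 (degree 2 ≤ 2).
So s_k = (B(k−1)f/C)·t_k = (k*(k + 4)*(7*k + 5)/(6*(5*k + 4)))·t_k = -2*k*(7*k + 5)/(3*(k + 2)*(k + 3)).
s_(k+1) − s_k = 4*(-5*k - 4)/(k**3 + 9*k**2 + 26*k + 24) = t_k.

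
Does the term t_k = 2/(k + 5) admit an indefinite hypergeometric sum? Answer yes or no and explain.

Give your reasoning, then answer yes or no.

r(k) = (k + 5)/(k + 6) after simplifying.
Gosper form: A/B · C(k+1)/C(k) with A=k + 5, B=k + 6, C=1.
Set up (k + 5)·f(k+1) − (k + 5)·f(k) − (1) = 0.
deg f ≤ 0 (via 1,1,0).
Generic f = c0 gives residual -1; -1 = 0 cannot hold, so t_k is not Gosper-summable.

No — t_k has no hypergeometric antidifference.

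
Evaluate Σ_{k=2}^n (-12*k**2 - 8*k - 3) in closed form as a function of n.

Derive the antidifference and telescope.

Compute t_(k+1)/t_k: get (12*k**2 + 32*k + 23)/(12*k**2 + 8*k + 3).
Normal form (A,B,C) = (1, 1, k**2 + 2*k/3 + 1/4).
Set up (1)·f(k+1) − (1)·f(k) − (k**2 + 2*k/3 + 1/4) = 0.
Degrees (0,0,2) ⇒ d ≤ 3.
Coefficient equations give f(k) = k*(4*k**2 - 2*k + 1)/12.
Certificate R = B(k−1)f/C = k*(4*k**2 - 2*k + 1)/(12*k**2 + 8*k + 3) gives s_k = k*(-4*k**2 + 2*k - 1).
Δs = -12*k**2 - 8*k - 3, as required.
s_(n+1) = -4*n**3 - 10*n**2 - 9*n - 3 and s_(2) = -26, so S(n) = -4*n**3 - 10*n**2 - 9*n + 23.

S(n) = -4*n**3 - 10*n**2 - 9*n + 23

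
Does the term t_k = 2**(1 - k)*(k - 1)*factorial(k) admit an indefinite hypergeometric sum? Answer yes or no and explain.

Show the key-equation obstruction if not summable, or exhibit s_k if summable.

Yes. s_k = 2**(2 - k)*factorial(k).

Step 1: r(k) = k*(k + 1)/(2*(k - 1)).
Factor: A=k/2 + 1/2; B=1; C=k - 1.
Set up (k/2 + 1/2)·f(k+1) − (1)·f(k) − (k - 1) = 0.
deg f ≤ 0 (via 1,0,1).
Match coefficients ⇒ f(k) = 2.
Get s_k = R·t_k = 2**(2 - k)*factorial(k) with R(k) = B(k−1)f(k)/C(k) = 2/(k - 1).
Verify: 2**(1 - k)*(k - 1)*factorial(k) matches t_k.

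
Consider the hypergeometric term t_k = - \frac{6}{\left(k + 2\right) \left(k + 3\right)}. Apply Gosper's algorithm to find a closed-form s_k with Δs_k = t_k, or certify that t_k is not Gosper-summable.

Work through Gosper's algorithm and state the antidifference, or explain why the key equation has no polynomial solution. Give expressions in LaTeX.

s_k = - \frac{3 k}{k + 2}

t_(k+1)/t_k = (k + 2)/(k + 4).
So A=k + 2 and B=k + 4, with C=1.
Need (k + 2)·f(k+1) − (k + 3)·f(k) = 1.
From deg A=1, deg B=1, deg C=0: d=1.
A polynomial solution: f(k) = k/2.
So s_k = (B(k−1)f/C)·t_k = (k*(k + 3)/2)·t_k = -3*k/(k + 2).
Verify: -6/(k**2 + 5*k + 6) matches t_k.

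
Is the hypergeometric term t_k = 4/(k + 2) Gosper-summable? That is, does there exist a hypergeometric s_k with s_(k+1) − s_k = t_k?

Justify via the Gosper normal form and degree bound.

No — key equation has no polynomial f.

Compute t_(k+1)/t_k: get (k + 2)/(k + 3).
Gosper form: A/B · C(k+1)/C(k) with A=k + 2, B=k + 3, C=1.
Solve (k + 2)·f(k+1) − (k + 2)·f(k) = 1.
d = 0 from the (1,1,0) case.
Write f(k) = c0. Then LHS − RHS = -1, requiring -1 = 0: contradictory. No certificate.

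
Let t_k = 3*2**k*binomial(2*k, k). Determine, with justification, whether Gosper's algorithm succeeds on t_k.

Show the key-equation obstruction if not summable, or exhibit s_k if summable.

Ratio r(k) = 4*(2*k + 1)/(k + 1).
So A=8*k + 4 and B=k + 1, with C=1.
Solve (8*k + 4)·f(k+1) − (k)·f(k) = 1.
d = -1 from the (1,1,0) case.
d = -1 < 0 ⇒ no nonzero polynomial f; not summable.

No — t_k has no hypergeometric antidifference.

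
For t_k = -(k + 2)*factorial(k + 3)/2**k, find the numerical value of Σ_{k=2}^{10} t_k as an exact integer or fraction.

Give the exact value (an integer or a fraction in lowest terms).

Σ = -85134990

Step 1: r(k) = (k + 3)*(k + 4)/(2*(k + 2)).
So A=k/2 + 2 and B=1, with C=k + 2.
Key eq: (k/2 + 2)·f(k+1) = (1)·f(k) + (k + 2).
deg f ≤ 0 (via 1,0,1).
Solve for f: f(k) = 2 (degree 0 ≤ 0).
So s_k = (B(k−1)f/C)·t_k = (2/(k + 2))·t_k = -2**(1 - k)*factorial(k + 3).
s_(k+1) − s_k = -(k + 2)*factorial(k + 3)/2**k = t_k.
Sum = s_(11) − s_(2); s_(11) = -85135050, s_(2) = -60 ⇒ -85134990.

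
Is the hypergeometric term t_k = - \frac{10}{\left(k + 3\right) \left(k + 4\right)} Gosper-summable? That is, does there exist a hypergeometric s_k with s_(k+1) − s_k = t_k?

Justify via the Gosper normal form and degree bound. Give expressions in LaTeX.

Yes. s_k = - \frac{10 k}{3 k + 9}.

Compute t_(k+1)/t_k: get (k + 3)/(k + 5).
So A=k + 3 and B=k + 5, with C=1.
f must satisfy (k + 3)·f(k+1) − (k + 4)·f(k) = 1.
Bound: deg f ≤ 1.
A polynomial solution: f(k) = k/3.
Then R = B(k−1)f/C = k*(k + 4)/3, so s_k = R(k)·t_k = -10*k/(3*k + 9).
Check: Δs_k = -10/(k**2 + 7*k + 12). ✓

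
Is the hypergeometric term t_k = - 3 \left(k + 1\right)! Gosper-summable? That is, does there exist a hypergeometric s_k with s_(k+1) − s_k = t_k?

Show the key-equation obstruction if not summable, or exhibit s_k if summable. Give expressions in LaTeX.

Step 1: r(k) = k + 2.
Normal form (A,B,C) = (k + 2, 1, 1).
Solve (k + 2)·f(k+1) − (1)·f(k) = 1.
Bound: deg f ≤ -1.
d = -1 < 0 ⇒ no nonzero polynomial f; not summable.

No — key equation has no polynomial f.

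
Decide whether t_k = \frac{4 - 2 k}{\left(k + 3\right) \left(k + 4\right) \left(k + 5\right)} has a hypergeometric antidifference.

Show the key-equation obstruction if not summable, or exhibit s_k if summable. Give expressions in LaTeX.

Yes. s_k = - \frac{k \left(k - 17\right)}{12 \left(k + 3\right) \left(k + 4\right)}.

Compute t_(k+1)/t_k: get (k - 1)*(k + 3)/((k - 2)*(k + 6)).
A = k + 3, B = k + 6, C = k - 2.
Need (k + 3)·f(k+1) − (k + 5)·f(k) = k - 2.
d = 2 from the (1,1,1) case.
Solve for f: f(k) = k*(k - 17)/24 (degree 2 ≤ 2).
R(k) = B(k−1)·f(k)/C(k) = k*(k - 17)*(k + 5)/(24*(k - 2)); s_k = R·t_k = -k*(k - 17)/(12*(k + 3)*(k + 4)).
Check: Δs_k = 2*(2 - k)/(k**3 + 12*k**2 + 47*k + 60). ✓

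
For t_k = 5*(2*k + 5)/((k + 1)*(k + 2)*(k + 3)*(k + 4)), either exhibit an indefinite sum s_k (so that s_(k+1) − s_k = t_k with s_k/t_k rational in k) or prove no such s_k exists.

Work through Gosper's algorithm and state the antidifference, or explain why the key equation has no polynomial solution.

t_(k+1)/t_k = (k + 1)*(2*k + 7)/((k + 5)*(2*k + 5)).
A = k + 1, B = k + 5, C = k + 5/2.
f must satisfy (k + 1)·f(k+1) − (k + 4)·f(k) = k + 5/2.
d = 3 from the (1,1,1) case.
Coefficient equations give f(k) = k*(k + 2)*(k + 4)/6.
Certificate R = B(k−1)f/C = k*(k + 2)*(k + 4)**2/(3*(2*k + 5)) gives s_k = 5*k*(k + 4)/(3*(k**2 + 4*k + 3)).
s_(k+1) − s_k = 5*(2*k + 5)/(k**4 + 10*k**3 + 35*k**2 + 50*k + 24) = t_k.

s_k = 5*k*(k + 4)/(3*(k**2 + 4*k + 3))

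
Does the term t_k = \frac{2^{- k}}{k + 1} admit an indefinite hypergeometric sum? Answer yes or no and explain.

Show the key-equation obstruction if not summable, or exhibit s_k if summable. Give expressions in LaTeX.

No; the degree bound rules out any f.

Step 1: r(k) = (k + 1)/(2*(k + 2)).
So A=k/2 + 1/2 and B=k + 2, with C=1.
Set up (k/2 + 1/2)·f(k+1) − (k + 1)·f(k) − (1) = 0.
Degrees (1,1,0) ⇒ d ≤ -1.
d = -1 < 0 ⇒ no nonzero polynomial f; not summable.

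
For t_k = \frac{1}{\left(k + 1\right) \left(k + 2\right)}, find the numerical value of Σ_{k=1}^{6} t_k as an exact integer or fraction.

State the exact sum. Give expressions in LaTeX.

Σ = 3/8

r(k) = (k + 1)/(k + 3) after simplifying.
Take A(k)=k + 1, B(k)=k + 3, C(k)=1.
Key eq: (k + 1)·f(k+1) = (k + 2)·f(k) + (1).
Degrees (1,1,0) ⇒ d ≤ 1.
Solving with deg f ≤ 1: f(k) = k.
Then R = B(k−1)f/C = k*(k + 2), so s_k = R(k)·t_k = k/(k + 1).
s_(k+1) − s_k = 1/(k**2 + 3*k + 2) = t_k.
Sum = s_(7) − s_(1); s_(7) = 7/8, s_(1) = 1/2 ⇒ 3/8.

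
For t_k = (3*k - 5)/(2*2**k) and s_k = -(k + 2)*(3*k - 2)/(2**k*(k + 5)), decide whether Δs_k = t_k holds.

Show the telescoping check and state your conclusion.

s_(k+1) = -(k + 3)*(3*k + 1)/(2*2**k*(k + 6))
s_(k+1) − s_k = (3*k**3 + 19*k**2 - 13*k - 63)/(2*2**k*(k**2 + 11*k + 30))
(s_(k+1) − s_k) − t_k = 3*(-3*k**2 - 16*k + 29)/(2*2**k*(k**2 + 11*k + 30))

Invalid: residual 3*(-3*k**2 - 16*k + 29)/(2*2**k*(k**2 + 11*k + 30)) ≠ 0.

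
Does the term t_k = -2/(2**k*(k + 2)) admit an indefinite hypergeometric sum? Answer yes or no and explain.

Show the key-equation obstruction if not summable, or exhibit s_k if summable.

No — t_k has no hypergeometric antidifference.

Compute t_(k+1)/t_k: get (k + 2)/(2*(k + 3)).
Normal form (A,B,C) = (k/2 + 1, k + 3, 1).
Set up (k/2 + 1)·f(k+1) − (k + 2)·f(k) − (1) = 0.
Bound: deg f ≤ -1.
Negative degree bound (-1): no f exists, t_k not Gosper-summable.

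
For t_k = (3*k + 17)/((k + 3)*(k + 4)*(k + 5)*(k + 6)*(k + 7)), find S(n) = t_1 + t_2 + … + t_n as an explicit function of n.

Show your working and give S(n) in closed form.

S(n) = n*(n**2 + 16*n + 83)/(140*(n**3 + 16*n**2 + 83*n + 140))

Step 1: r(k) = (k + 3)*(3*k + 20)/((k + 8)*(3*k + 17)).
Factor: A=k + 3; B=k + 8; C=k + 17/3.
Solve (k + 3)·f(k+1) − (k + 7)·f(k) = k + 17/3.
From deg A=1, deg B=1, deg C=1: d=4.
Coefficient equations give f(k) = k*(k + 5)*(k**2 + 13*k + 54)/216.
Then R = B(k−1)f/C = k*(k + 5)*(k + 7)*(k**2 + 13*k + 54)/(72*(3*k + 17)), so s_k = R(k)·t_k = k*(k**2 + 13*k + 54)/(72*(k**3 + 13*k**2 + 54*k + 72)).
Verify: (3*k + 17)/(k**5 + 25*k**4 + 245*k**3 + 1175*k**2 + 2754*k + 2520) matches t_k.
Evaluate: s_(n+1) = (n**3 + 16*n**2 + 83*n + 68)/(72*(n**3 + 16*n**2 + 83*n + 140)); subtract s_(1) = 17/2520 ⇒ S(n) = n*(n**2 + 16*n + 83)/(140*(n**3 + 16*n**2 + 83*n + 140)).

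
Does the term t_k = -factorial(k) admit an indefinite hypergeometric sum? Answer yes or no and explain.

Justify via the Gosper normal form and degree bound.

t_(k+1)/t_k = k + 1.
So A=k + 1 and B=1, with C=1.
Solve (k + 1)·f(k+1) − (1)·f(k) = 1.
From deg A=1, deg B=0, deg C=0: d=-1.
deg f ≤ -1 is impossible — no certificate.

No — key equation has no polynomial f.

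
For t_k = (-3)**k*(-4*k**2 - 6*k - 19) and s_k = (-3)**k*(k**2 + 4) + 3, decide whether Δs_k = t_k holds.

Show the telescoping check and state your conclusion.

Valid: the claim telescopes to t_k.

s_(k+1) = -3*(-3)**k*((k + 1)**2 + 4) + 3
s_(k+1) − s_k = (-3)**k*(-4*k**2 - 6*k - 19)
(s_(k+1) − s_k) − t_k = 0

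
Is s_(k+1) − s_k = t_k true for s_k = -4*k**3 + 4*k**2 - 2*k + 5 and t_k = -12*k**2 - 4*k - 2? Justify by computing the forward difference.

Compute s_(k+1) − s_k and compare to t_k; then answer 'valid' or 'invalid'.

valid; difference matches t_k

s_(k+1) = -4*k**3 - 8*k**2 - 6*k + 3
s_(k+1) − s_k = -12*k**2 - 4*k - 2
(s_(k+1) − s_k) − t_k = 0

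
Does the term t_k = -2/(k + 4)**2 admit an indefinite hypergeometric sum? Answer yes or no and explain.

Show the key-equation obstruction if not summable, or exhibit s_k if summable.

No; the coefficient equations for f are inconsistent.

Step 1: r(k) = (k + 4)**2/(k + 5)**2.
So A=k**2 + 8*k + 16 and B=k**2 + 10*k + 25, with C=1.
Solve (k**2 + 8*k + 16)·f(k+1) − (k**2 + 8*k + 16)·f(k) = 1.
Degrees (2,2,0) ⇒ d ≤ 0.
Write f(k) = c0. Then LHS − RHS = -1, requiring -1 = 0: contradictory. No certificate.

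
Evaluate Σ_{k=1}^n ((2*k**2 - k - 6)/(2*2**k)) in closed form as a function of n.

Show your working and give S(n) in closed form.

Compute t_(k+1)/t_k: get (k - 2*(k + 1)**2 + 7)/(2*(-2*k**2 + k + 6)).
Take A(k)=1/2, B(k)=1, C(k)=k**2 - k/2 - 3.
Solve (1/2)·f(k+1) − (1)·f(k) = k**2 - k/2 - 3.
deg f ≤ 2 (via 0,0,2).
A polynomial solution: f(k) = -2*k**2 - 3*k + 1.
Certificate R = B(k−1)f/C = -2*(2*k**2 + 3*k - 1)/((k - 2)*(2*k + 3)) gives s_k = (-2*k**2 - 3*k + 1)/2**k.
s_(k+1) − s_k = (2*k**2 - k - 6)/(2*2**k) = t_k.
Evaluate: s_(n+1) = 2**(-n - 1)*(-2*n**2 - 7*n - 4); subtract s_(1) = -2 ⇒ S(n) = 2**(-n - 1)*(2**(n + 2) - 2*n**2 - 7*n - 4).

S(n) = 2**(-n - 1)*(2**(n + 2) - 2*n**2 - 7*n - 4)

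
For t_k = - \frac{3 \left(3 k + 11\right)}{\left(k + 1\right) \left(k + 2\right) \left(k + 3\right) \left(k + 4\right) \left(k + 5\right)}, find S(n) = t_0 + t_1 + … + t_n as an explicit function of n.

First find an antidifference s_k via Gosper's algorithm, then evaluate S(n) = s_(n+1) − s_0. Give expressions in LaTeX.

S(n) = \frac{3 \left(- n^{3} - 10 n^{2} - 31 n - 22\right)}{8 \left(n^{3} + 10 n^{2} + 31 n + 30\right)}

t_(k+1)/t_k = (k + 1)*(3*k + 14)/((k + 6)*(3*k + 11)).
Take A(k)=k + 1, B(k)=k + 6, C(k)=k + 11/3.
Solve (k + 1)·f(k+1) − (k + 5)·f(k) = k + 11/3.
From deg A=1, deg B=1, deg C=1: d=4.
A polynomial solution: f(k) = k*(k + 3)*(k**2 + 7*k + 14)/24.
R(k) = B(k−1)·f(k)/C(k) = k*(k + 3)*(k + 5)*(k**2 + 7*k + 14)/(8*(3*k + 11)); s_k = R·t_k = 3*k*(-k**2 - 7*k - 14)/(8*(k**3 + 7*k**2 + 14*k + 8)).
s_(k+1) − s_k = 3*(-3*k - 11)/(k**5 + 15*k**4 + 85*k**3 + 225*k**2 + 274*k + 120) = t_k.
Σ_(k=0)^n t_k = s_(n+1) − s_(0) = (3*(-n**3 - 10*n**2 - 31*n - 22)/(8*(n**3 + 10*n**2 + 31*n + 30))) − (0), i.e. 3*(-n**3 - 10*n**2 - 31*n - 22)/(8*(n**3 + 10*n**2 + 31*n + 30)).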